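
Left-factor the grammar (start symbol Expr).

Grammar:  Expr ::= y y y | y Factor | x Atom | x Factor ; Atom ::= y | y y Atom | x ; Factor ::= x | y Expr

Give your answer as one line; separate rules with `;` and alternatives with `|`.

Expr has alternatives sharing prefix 'y': factor to Expr → y Expr1 with Expr1 → y y | Factor.
Expr has alternatives sharing prefix 'x': factor to Expr → x Expr2 with Expr2 → Atom | Factor.
Atom has alternatives sharing prefix 'y': factor to Atom → y Atom1 with Atom1 → ε | y Atom.

Expr ::= y Expr1 | x Expr2; Atom ::= x | y Atom1; Factor ::= x | y Expr; Expr1 ::= y y | Factor; Expr2 ::= Atom | Factor; Atom1 ::= ε | y Atom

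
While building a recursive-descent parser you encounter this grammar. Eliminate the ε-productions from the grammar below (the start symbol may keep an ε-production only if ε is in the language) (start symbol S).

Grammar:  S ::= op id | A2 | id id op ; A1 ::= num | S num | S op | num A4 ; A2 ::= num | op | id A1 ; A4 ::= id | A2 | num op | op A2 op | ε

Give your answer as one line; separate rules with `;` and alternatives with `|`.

S ::= op id | A2 | id id op; A1 ::= num | S num | S op | num A4; A2 ::= num | op | id A1; A4 ::= id | A2 | num op | op A2 op

The nullable symbols are {A4}.
ε ∉ L(G), so no ε-production is kept.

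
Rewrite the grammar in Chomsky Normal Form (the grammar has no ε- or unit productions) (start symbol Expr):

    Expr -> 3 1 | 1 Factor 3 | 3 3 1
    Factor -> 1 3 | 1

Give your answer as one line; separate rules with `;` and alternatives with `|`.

Expr -> X1 X2 | X2 Y1 | X1 Y2; Factor -> X2 X1 | 1; X1 -> 3; X2 -> 1; Y1 -> Factor X1; Y2 -> X1 X2

Introduce a nonterminal for each terminal appearing in a rule of length ≥ 2: X1 → 3, X2 → 1.
Binarize each right-hand side of length ≥ 3 by chaining fresh nonterminals (Y1, Y2, …): affected rules were Expr → X2 Factor X1; Expr → X1 X1 X2.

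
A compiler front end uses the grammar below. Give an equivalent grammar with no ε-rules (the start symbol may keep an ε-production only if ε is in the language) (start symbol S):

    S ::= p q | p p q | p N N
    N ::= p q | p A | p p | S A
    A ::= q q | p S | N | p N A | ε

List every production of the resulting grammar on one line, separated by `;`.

S ::= p q | p p q | p N N; N ::= p q | p A | p | p p | S A | S; A ::= q q | p S | N | p N A | p N

Nullable set = {A}.
ε ∉ L(G), so no ε-production is kept.
Add the nullable-subset variants: N → p A gives p A | p. N → S A gives S A | S. A → p N A gives p N A | p N.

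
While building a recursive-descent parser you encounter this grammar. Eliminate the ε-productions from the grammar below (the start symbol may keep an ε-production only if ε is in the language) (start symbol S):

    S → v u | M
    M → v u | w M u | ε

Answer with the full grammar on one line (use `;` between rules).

Nullable nonterminals: {M, S}.
ε ∈ L(G) since S is nullable, so keep S → ε.
For each production, add variants omitting each subset of nullable occurrences: M → w M u gives w M u | w u.

S → v u | M | ε; M → v u | w M u | w u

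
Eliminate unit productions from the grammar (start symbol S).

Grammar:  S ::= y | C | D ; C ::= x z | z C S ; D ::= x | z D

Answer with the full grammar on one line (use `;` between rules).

Unit pairs: S ⇒* {C, D}.
For each unit pair (A, B), copy every non-unit production of B to A, then drop all unit productions.

S ::= x | z D | x z | z C S | y; C ::= x z | z C S; D ::= x | z D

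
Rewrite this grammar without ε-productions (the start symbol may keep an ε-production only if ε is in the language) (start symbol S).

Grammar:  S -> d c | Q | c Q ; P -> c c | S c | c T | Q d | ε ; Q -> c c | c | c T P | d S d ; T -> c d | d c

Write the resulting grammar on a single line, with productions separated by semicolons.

S -> d c | Q | c Q; P -> c c | S c | c T | Q d; Q -> c c | c | c T P | c T | d S d; T -> c d | d c

Nullable nonterminals: {P}.
ε ∉ L(G), so no ε-production is kept.
Expand every rule over subsets of its nullable positions: Q → c T P gives c T P | c T.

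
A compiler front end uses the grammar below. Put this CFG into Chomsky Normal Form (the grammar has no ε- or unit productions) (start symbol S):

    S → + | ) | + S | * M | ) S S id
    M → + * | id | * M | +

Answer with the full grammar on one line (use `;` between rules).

S → + | ) | X1 S | X2 M | X3 Y1; M → X1 X2 | id | X2 M | +; X1 → +; X2 → *; X3 → ); X4 → id; Y1 → S Y2; Y2 → S X4

Introduce a nonterminal for each terminal appearing in a rule of length ≥ 2: X1 → +, X2 → *, X3 → ), X4 → id.
Binarize each right-hand side of length ≥ 3 by chaining fresh nonterminals (Y1, Y2, …): affected rules were S → X3 S S X4.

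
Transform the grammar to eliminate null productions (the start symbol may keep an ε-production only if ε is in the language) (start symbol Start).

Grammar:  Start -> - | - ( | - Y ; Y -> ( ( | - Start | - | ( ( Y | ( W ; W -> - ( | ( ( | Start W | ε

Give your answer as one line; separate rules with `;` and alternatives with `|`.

Start -> - | - ( | - Y; Y -> ( ( | - Start | - | ( ( Y | ( W | (; W -> - ( | ( ( | Start W | Start

The nullable symbols are {W}.
ε ∉ L(G), so no ε-production is kept.
For each production, add variants omitting each subset of nullable occurrences: Y → ( W gives ( W | (. W → Start W gives Start W | Start.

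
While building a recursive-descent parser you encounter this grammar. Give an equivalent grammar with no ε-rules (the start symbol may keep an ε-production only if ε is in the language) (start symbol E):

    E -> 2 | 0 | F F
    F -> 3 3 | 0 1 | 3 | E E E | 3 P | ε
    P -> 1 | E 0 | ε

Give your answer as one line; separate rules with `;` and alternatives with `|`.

Nullable nonterminals: {E, F, P}.
ε ∈ L(G) since E is nullable, so keep E → ε.
Add the nullable-subset variants: E → F F gives F F | F. F → E E E gives E E E | E E | E. P → E 0 gives E 0 | 0.

E -> 2 | 0 | F F | F | ε; F -> 3 3 | 0 1 | 3 | E E E | E E | E | 3 P; P -> 1 | E 0 | 0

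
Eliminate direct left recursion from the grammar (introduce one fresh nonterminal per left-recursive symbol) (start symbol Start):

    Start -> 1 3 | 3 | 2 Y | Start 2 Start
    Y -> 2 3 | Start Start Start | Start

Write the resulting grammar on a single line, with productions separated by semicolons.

Directly left-recursive nonterminal: Start.
For Start: α = {2 Start}, β = {1 3, 3, 2 Y}. Rewrite as Start → β Start1 and Start1 → α Start1 | ε.

Start -> 1 3 Start1 | 3 Start1 | 2 Y Start1; Y -> 2 3 | Start Start Start | Start; Start1 -> 2 Start Start1 | ε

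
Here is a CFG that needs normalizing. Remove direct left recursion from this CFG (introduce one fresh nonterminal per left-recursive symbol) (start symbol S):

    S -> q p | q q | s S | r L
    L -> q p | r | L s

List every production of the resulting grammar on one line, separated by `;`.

S -> q p | q q | s S | r L; L -> q p L' | r L'; L' -> s L' | ε

Directly left-recursive nonterminal: L.
For L: α = {s}, β = {q p, r}. Rewrite as L → β L' and L' → α L' | ε.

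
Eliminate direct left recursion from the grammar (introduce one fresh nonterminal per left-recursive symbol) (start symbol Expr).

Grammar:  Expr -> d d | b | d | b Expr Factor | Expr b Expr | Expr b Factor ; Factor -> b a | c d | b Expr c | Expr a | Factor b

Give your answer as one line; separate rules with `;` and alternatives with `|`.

Expr -> d d Expr1 | b Expr1 | d Expr1 | b Expr Factor Expr1; Factor -> b a Factor1 | c d Factor1 | b Expr c Factor1 | Expr a Factor1; Expr1 -> b Expr Expr1 | b Factor Expr1 | ε; Factor1 -> b Factor1 | ε

Expr, Factor are directly left-recursive.
For Expr: α = {b Expr, b Factor}, β = {d d, b, d, b Expr Factor}. Rewrite as Expr → β Expr1 and Expr1 → α Expr1 | ε.
For Factor: α = {b}, β = {b a, c d, b Expr c, Expr a}. Rewrite as Factor → β Factor1 and Factor1 → α Factor1 | ε.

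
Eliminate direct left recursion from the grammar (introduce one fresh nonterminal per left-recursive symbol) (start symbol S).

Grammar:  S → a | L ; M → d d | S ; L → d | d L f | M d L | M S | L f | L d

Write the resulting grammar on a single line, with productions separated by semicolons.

L is directly left-recursive.
For L: α = {f, d}, β = {d, d L f, M d L, M S}. Rewrite as L → β L' and L' → α L' | ε.

S → a | L; M → d d | S; L → d L' | d L f L' | M d L L' | M S L'; L' → f L' | d L' | ε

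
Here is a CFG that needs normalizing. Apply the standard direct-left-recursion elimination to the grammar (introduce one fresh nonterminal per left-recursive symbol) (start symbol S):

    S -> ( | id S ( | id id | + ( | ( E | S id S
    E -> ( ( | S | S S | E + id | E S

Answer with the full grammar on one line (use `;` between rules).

S, E are directly left-recursive.
For S: α = {id S}, β = {(, id S (, id id, + (, ( E}. Rewrite as S → β S' and S' → α S' | ε.
For E: α = {+ id, S}, β = {( (, S, S S}. Rewrite as E → β E' and E' → α E' | ε.

S -> ( S' | id S ( S' | id id S' | + ( S' | ( E S'; E -> ( ( E' | S E' | S S E'; S' -> id S S' | ε; E' -> + id E' | S E' | ε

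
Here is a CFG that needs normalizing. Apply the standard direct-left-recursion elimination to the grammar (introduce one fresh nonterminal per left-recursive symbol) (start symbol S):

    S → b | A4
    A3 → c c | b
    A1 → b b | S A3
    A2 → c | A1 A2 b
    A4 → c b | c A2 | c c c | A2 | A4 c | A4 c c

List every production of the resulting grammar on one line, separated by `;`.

S → b | A4; A3 → c c | b; A1 → b b | S A3; A2 → c | A1 A2 b; A4 → c b A4' | c A2 A4' | c c c A4' | A2 A4'; A4' → c A4' | c c A4' | ε

Left recursion appears on A4.
For A4: α = {c, c c}, β = {c b, c A2, c c c, A2}. Rewrite as A4 → β A4' and A4' → α A4' | ε.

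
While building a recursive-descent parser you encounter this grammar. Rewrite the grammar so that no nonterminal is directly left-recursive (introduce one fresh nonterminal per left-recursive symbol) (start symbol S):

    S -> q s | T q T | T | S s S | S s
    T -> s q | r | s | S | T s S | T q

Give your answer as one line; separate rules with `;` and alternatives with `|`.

S -> q s S' | T q T S' | T S'; T -> s q T' | r T' | s T' | S T'; S' -> s S S' | s S' | eps; T' -> s S T' | q T' | eps

Directly left-recursive nonterminals: S, T.
For S: α = {s S, s}, β = {q s, T q T, T}. Rewrite as S → β S' and S' → α S' | ε.
For T: α = {s S, q}, β = {s q, r, s, S}. Rewrite as T → β T' and T' → α T' | ε.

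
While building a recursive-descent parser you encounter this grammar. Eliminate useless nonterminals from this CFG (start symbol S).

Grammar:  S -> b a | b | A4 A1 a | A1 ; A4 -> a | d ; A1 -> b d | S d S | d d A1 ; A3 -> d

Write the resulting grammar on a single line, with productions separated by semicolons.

S -> b a | b | A4 A1 a | A1; A4 -> a | d; A1 -> b d | S d S | d d A1

Generating nonterminals: {A1, A3, A4, S}.
Reachable from S after that: {A1, A4, S}.
Removed useless symbols: {A3} and every production mentioning them.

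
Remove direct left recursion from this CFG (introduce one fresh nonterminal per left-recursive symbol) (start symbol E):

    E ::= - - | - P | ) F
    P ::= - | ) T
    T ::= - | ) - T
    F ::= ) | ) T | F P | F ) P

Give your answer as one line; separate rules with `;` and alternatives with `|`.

Directly left-recursive nonterminal: F.
For F: α = {P, ) P}, β = {), ) T}. Rewrite as F → β F' and F' → α F' | ε.

E ::= - - | - P | ) F; P ::= - | ) T; T ::= - | ) - T; F ::= ) F' | ) T F'; F' ::= P F' | ) P F' | ε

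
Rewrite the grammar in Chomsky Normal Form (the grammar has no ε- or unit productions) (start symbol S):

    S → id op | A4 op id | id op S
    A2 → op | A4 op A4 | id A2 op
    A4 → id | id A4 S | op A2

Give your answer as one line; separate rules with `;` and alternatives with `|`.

Introduce a nonterminal for each terminal appearing in a rule of length ≥ 2: X1 → id, X2 → op.
Binarize each right-hand side of length ≥ 3 by chaining fresh nonterminals (Y1, Y2, …): affected rules were S → A4 X2 X1; S → X1 X2 S; A2 → A4 X2 A4; A2 → X1 A2 X2.

S → X1 X2 | A4 Y1 | X1 Y2; A2 → op | A4 Y3 | X1 Y4; A4 → id | X1 Y5 | X2 A2; X1 → id; X2 → op; Y1 → X2 X1; Y2 → X2 S; Y3 → X2 A4; Y4 → A2 X2; Y5 → A4 S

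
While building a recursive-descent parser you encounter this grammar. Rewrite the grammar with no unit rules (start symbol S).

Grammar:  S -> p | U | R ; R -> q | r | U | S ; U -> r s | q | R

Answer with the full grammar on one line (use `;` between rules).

Unit pairs: R ⇒* {S, U}; S ⇒* {R, U}; U ⇒* {R, S}.
For every A with A ⇒* B via unit rules, add B's non-unit alternatives to A; then delete every rule of the form X → Y.

S -> r s | q | p | r; R -> r s | q | p | r; U -> r s | q | p | r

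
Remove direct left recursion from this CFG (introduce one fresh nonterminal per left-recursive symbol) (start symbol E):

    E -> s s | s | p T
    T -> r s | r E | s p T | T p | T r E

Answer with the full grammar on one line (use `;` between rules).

E -> s s | s | p T; T -> r s T' | r E T' | s p T T'; T' -> p T' | r E T' | ε

Left recursion appears on T.
For T: α = {p, r E}, β = {r s, r E, s p T}. Rewrite as T → β T' and T' → α T' | ε.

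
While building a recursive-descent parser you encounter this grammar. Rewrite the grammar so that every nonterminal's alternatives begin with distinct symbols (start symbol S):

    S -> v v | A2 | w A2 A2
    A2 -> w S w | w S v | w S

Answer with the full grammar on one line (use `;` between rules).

S -> v v | A2 | w A2 A2; A2 -> w S A2'; A2' -> w | v | ε

A2 has alternatives sharing prefix 'w S': factor to A2 → w S A2' with A2' → w | v | ε.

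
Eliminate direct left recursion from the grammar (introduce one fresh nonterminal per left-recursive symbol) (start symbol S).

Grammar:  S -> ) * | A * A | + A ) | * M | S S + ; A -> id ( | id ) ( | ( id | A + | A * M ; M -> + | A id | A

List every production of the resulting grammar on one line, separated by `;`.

S -> ) * S' | A * A S' | + A ) S' | * M S'; A -> id ( A' | id ) ( A' | ( id A'; M -> + | A id | A; S' -> S + S' | ε; A' -> + A' | * M A' | ε

Left recursion appears on S, A.
For S: α = {S +}, β = {) *, A * A, + A ), * M}. Rewrite as S → β S' and S' → α S' | ε.
For A: α = {+, * M}, β = {id (, id ) (, ( id}. Rewrite as A → β A' and A' → α A' | ε.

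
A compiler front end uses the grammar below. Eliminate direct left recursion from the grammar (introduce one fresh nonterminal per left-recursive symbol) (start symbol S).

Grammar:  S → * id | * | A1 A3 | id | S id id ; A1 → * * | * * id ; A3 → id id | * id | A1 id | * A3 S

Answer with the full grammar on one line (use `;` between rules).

S is directly left-recursive.
For S: α = {id id}, β = {* id, *, A1 A3, id}. Rewrite as S → β S' and S' → α S' | ε.

S → * id S' | * S' | A1 A3 S' | id S'; A1 → * * | * * id; A3 → id id | * id | A1 id | * A3 S; S' → id id S' | epsilon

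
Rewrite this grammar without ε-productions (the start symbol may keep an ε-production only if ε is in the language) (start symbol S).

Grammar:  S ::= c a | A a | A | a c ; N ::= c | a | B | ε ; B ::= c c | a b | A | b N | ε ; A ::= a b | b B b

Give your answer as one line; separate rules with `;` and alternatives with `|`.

The nullable symbols are {B, N}.
ε ∉ L(G), so no ε-production is kept.
Add the nullable-subset variants: B → b N gives b N | b. A → b B b gives b B b | b b.

S ::= c a | A a | A | a c; N ::= c | a | B; B ::= c c | a b | A | b N | b; A ::= a b | b B b | b b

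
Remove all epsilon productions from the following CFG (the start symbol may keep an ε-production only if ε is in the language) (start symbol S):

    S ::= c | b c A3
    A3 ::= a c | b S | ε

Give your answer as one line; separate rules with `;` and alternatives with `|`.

Nullable nonterminals: {A3}.
ε ∉ L(G), so no ε-production is kept.
Expand every rule over subsets of its nullable positions: S → b c A3 gives b c A3 | b c.

S ::= c | b c A3 | b c; A3 ::= a c | b S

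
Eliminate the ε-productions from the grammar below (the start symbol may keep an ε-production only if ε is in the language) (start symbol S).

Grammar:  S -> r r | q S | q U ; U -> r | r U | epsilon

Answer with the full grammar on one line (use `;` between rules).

S -> r r | q S | q U | q; U -> r | r U

Nullable set = {U}.
ε ∉ L(G), so no ε-production is kept.
Add the nullable-subset variants: S → q U gives q U | q.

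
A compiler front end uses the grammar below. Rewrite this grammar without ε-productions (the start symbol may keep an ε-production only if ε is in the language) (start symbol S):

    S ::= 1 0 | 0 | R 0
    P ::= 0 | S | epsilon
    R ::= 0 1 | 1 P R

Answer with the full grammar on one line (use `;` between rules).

Nullable set = {P}.
ε ∉ L(G), so no ε-production is kept.
For each production, add variants omitting each subset of nullable occurrences: R → 1 P R gives 1 P R | 1 R.

S ::= 1 0 | 0 | R 0; P ::= 0 | S; R ::= 0 1 | 1 P R | 1 R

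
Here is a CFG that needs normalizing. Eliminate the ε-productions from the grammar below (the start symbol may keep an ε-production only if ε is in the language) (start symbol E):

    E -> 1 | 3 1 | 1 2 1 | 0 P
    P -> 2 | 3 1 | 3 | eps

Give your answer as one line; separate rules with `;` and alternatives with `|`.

Nullable nonterminals: {P}.
ε ∉ L(G), so no ε-production is kept.
Add the nullable-subset variants: E → 0 P gives 0 P | 0.

E -> 1 | 3 1 | 1 2 1 | 0 P | 0; P -> 2 | 3 1 | 3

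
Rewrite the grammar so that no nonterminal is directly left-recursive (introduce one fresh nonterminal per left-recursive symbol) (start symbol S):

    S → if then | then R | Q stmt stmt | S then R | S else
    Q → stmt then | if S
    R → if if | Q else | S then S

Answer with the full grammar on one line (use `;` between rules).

Directly left-recursive nonterminal: S.
For S: α = {then R, else}, β = {if then, then R, Q stmt stmt}. Rewrite as S → β S' and S' → α S' | ε.

S → if then S' | then R S' | Q stmt stmt S'; Q → stmt then | if S; R → if if | Q else | S then S; S' → then R S' | else S' | ε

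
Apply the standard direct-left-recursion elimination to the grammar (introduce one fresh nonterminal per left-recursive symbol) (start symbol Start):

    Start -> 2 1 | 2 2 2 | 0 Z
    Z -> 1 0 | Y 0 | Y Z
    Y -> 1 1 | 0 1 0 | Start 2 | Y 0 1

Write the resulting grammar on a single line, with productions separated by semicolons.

Directly left-recursive nonterminal: Y.
For Y: α = {0 1}, β = {1 1, 0 1 0, Start 2}. Rewrite as Y → β Y1 and Y1 → α Y1 | ε.

Start -> 2 1 | 2 2 2 | 0 Z; Z -> 1 0 | Y 0 | Y Z; Y -> 1 1 Y1 | 0 1 0 Y1 | Start 2 Y1; Y1 -> 0 1 Y1 | ε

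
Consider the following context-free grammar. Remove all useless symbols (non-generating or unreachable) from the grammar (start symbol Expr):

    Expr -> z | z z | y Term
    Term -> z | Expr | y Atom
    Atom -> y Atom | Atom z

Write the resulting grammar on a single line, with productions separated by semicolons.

Expr -> z | z z | y Term; Term -> z | Expr

Generating nonterminals: {Expr, Term}.
Reachable from Expr after that: {Expr, Term}.
Removed useless symbols: {Atom} and every production mentioning them.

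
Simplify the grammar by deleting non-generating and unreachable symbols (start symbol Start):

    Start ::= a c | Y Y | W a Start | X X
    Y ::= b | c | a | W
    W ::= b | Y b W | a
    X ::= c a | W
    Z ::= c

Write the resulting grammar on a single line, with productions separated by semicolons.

Start ::= a c | Y Y | W a Start | X X; Y ::= b | c | a | W; W ::= b | Y b W | a; X ::= c a | W

Generating nonterminals: {Start, W, X, Y, Z}.
Reachable from Start after that: {Start, W, X, Y}.
Removed useless symbols: {Z} and every production mentioning them.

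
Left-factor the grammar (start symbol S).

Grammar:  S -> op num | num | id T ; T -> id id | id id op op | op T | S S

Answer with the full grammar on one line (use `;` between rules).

S -> op num | num | id T; T -> op T | S S | id id T'; T' -> ε | op op

T has alternatives sharing prefix 'id id': factor to T → id id T' with T' → ε | op op.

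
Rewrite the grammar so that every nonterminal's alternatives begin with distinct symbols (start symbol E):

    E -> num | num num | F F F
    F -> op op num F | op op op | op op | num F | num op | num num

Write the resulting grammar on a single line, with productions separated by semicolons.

E -> F F F | num E'; F -> op op F' | num F''; E' -> ε | num; F' -> num F | op | ε; F'' -> F | op | num

E has alternatives sharing prefix 'num': factor to E → num E' with E' → ε | num.
F has alternatives sharing prefix 'op op': factor to F → op op F' with F' → num F | op | ε.
F has alternatives sharing prefix 'num': factor to F → num F'' with F'' → F | op | num.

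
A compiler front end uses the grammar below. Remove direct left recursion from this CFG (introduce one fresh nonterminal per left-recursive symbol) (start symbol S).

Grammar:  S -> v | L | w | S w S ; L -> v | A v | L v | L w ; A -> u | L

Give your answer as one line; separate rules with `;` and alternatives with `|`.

S -> v S' | L S' | w S'; L -> v L' | A v L'; A -> u | L; S' -> w S S' | epsilon; L' -> v L' | w L' | epsilon

Directly left-recursive nonterminals: S, L.
For S: α = {w S}, β = {v, L, w}. Rewrite as S → β S' and S' → α S' | ε.
For L: α = {v, w}, β = {v, A v}. Rewrite as L → β L' and L' → α L' | ε.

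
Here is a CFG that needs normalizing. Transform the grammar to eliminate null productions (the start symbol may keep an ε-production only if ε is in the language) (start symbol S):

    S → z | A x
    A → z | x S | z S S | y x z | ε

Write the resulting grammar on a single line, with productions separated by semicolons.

S → z | A x | x; A → z | x S | z S S | y x z

Nullable nonterminals: {A}.
ε ∉ L(G), so no ε-production is kept.
For each production, add variants omitting each subset of nullable occurrences: S → A x gives A x | x.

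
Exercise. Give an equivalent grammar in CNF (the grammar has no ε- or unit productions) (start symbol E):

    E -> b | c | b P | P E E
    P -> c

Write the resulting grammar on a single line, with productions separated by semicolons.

E -> b | c | X1 P | P Y1; P -> c; X1 -> b; Y1 -> E E

Introduce a nonterminal for each terminal appearing in a rule of length ≥ 2: X1 → b.
Binarize each right-hand side of length ≥ 3 by chaining fresh nonterminals (Y1, Y2, …): affected rules were E → P E E.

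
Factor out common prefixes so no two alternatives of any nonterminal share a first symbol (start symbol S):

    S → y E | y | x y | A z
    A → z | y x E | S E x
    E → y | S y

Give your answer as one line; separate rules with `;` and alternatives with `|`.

S → x y | A z | y S'; A → z | y x E | S E x; E → y | S y; S' → E | ε

S has alternatives sharing prefix 'y': factor to S → y S' with S' → E | ε.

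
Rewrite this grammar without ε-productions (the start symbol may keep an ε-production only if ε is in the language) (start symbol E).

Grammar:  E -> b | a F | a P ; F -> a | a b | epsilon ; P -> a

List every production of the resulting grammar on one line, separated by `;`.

E -> b | a F | a | a P; F -> a | a b; P -> a

The nullable symbols are {F}.
ε ∉ L(G), so no ε-production is kept.
Expand every rule over subsets of its nullable positions: E → a F gives a F | a.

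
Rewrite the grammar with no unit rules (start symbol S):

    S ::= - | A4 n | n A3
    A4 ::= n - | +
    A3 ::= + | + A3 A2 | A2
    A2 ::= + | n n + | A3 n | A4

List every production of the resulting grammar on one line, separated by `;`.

S ::= - | A4 n | n A3; A4 ::= n - | +; A3 ::= n - | + | n n + | A3 n | + A3 A2; A2 ::= n - | + | n n + | A3 n

Unit pairs: A2 ⇒* {A4}; A3 ⇒* {A2, A4}.
Replace each nonterminal's rules with the union of the non-unit rules of every nonterminal it unit-derives.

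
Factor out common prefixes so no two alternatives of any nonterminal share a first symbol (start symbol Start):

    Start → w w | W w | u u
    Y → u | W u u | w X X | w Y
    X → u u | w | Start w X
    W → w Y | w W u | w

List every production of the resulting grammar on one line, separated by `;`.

Y has alternatives sharing prefix 'w': factor to Y → w Y1 with Y1 → X X | Y.
W has alternatives sharing prefix 'w': factor to W → w W1 with W1 → Y | W u | ε.

Start → w w | W w | u u; Y → u | W u u | w Y1; X → u u | w | Start w X; W → w W1; Y1 → X X | Y; W1 → Y | W u | ε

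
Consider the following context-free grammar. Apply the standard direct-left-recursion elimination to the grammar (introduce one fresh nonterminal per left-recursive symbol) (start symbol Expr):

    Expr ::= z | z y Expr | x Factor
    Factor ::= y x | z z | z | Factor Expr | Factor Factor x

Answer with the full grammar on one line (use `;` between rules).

Expr ::= z | z y Expr | x Factor; Factor ::= y x Factor1 | z z Factor1 | z Factor1; Factor1 ::= Expr Factor1 | Factor x Factor1 | ε

Factor is directly left-recursive.
For Factor: α = {Expr, Factor x}, β = {y x, z z, z}. Rewrite as Factor → β Factor1 and Factor1 → α Factor1 | ε.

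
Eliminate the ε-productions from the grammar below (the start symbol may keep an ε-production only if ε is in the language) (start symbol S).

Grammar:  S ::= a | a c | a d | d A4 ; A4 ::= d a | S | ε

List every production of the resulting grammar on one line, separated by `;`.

Nullable set = {A4}.
ε ∉ L(G), so no ε-production is kept.
Expand every rule over subsets of its nullable positions: S → d A4 gives d A4 | d.

S ::= a | a c | a d | d A4 | d; A4 ::= d a | S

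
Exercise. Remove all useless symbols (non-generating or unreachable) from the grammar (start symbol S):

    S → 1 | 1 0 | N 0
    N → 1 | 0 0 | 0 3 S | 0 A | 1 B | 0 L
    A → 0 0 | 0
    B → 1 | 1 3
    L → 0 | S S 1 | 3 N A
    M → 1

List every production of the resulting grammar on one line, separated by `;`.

Generating nonterminals: {A, B, L, M, N, S}.
Reachable from S after that: {A, B, L, N, S}.
Removed useless symbols: {M} and every production mentioning them.

S → 1 | 1 0 | N 0; N → 1 | 0 0 | 0 3 S | 0 A | 1 B | 0 L; A → 0 0 | 0; B → 1 | 1 3; L → 0 | S S 1 | 3 N A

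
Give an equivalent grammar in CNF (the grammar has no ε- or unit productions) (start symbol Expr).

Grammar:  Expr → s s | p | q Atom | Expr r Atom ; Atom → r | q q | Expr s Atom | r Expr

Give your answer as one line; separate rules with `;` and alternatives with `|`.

Introduce a nonterminal for each terminal appearing in a rule of length ≥ 2: X1 → s, X2 → q, X3 → r.
Binarize each right-hand side of length ≥ 3 by chaining fresh nonterminals (Y1, Y2, …): affected rules were Expr → Expr X3 Atom; Atom → Expr X1 Atom.

Expr → X1 X1 | p | X2 Atom | Expr Y1; Atom → r | X2 X2 | Expr Y2 | X3 Expr; X1 → s; X2 → q; X3 → r; Y1 → X3 Atom; Y2 → X1 Atom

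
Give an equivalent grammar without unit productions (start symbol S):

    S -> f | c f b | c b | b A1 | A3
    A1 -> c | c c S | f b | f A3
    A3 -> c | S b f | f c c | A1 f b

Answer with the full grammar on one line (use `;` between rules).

S -> f | c f b | c b | b A1 | c | S b f | f c c | A1 f b; A1 -> c | c c S | f b | f A3; A3 -> c | S b f | f c c | A1 f b

Unit pairs: S ⇒* {A3}.
Replace each nonterminal's rules with the union of the non-unit rules of every nonterminal it unit-derives.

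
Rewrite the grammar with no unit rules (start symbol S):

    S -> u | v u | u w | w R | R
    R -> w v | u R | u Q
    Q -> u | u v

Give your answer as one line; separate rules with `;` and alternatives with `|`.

S -> u | v u | u w | w R | w v | u R | u Q; R -> w v | u R | u Q; Q -> u | u v

Unit pairs: S ⇒* {R}.
For each unit pair (A, B), copy every non-unit production of B to A, then drop all unit productions.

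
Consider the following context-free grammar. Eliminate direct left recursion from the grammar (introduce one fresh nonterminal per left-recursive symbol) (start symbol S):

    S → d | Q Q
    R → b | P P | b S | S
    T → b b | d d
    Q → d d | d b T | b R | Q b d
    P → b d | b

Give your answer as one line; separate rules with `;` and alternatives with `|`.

Left recursion appears on Q.
For Q: α = {b d}, β = {d d, d b T, b R}. Rewrite as Q → β Q' and Q' → α Q' | ε.

S → d | Q Q; R → b | P P | b S | S; T → b b | d d; Q → d d Q' | d b T Q' | b R Q'; P → b d | b; Q' → b d Q' | ε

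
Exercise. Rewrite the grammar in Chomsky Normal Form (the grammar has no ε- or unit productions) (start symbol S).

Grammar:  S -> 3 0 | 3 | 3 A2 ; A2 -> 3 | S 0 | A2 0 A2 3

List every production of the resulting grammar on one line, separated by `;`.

Introduce a nonterminal for each terminal appearing in a rule of length ≥ 2: X1 → 3, X2 → 0.
Binarize each right-hand side of length ≥ 3 by chaining fresh nonterminals (Y1, Y2, …): affected rules were A2 → A2 X2 A2 X1.

S -> X1 X2 | 3 | X1 A2; A2 -> 3 | S X2 | A2 Y1; X1 -> 3; X2 -> 0; Y1 -> X2 Y2; Y2 -> A2 X1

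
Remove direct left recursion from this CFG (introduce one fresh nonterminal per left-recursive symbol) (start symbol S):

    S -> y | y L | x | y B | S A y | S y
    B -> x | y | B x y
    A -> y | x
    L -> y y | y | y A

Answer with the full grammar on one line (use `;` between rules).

S, B are directly left-recursive.
For S: α = {A y, y}, β = {y, y L, x, y B}. Rewrite as S → β S' and S' → α S' | ε.
For B: α = {x y}, β = {x, y}. Rewrite as B → β B' and B' → α B' | ε.

S -> y S' | y L S' | x S' | y B S'; B -> x B' | y B'; A -> y | x; L -> y y | y | y A; S' -> A y S' | y S' | ε; B' -> x y B' | ε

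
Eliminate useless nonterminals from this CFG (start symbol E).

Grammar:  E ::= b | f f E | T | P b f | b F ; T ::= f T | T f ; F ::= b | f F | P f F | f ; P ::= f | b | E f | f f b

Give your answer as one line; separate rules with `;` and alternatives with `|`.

Generating nonterminals: {E, F, P}.
Reachable from E after that: {E, F, P}.
Removed useless symbols: {T} and every production mentioning them.

E ::= b | f f E | P b f | b F; F ::= b | f F | P f F | f; P ::= f | b | E f | f f b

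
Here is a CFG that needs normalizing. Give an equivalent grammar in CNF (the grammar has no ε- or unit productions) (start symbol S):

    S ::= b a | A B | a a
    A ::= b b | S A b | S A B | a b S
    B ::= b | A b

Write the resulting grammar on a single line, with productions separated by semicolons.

Introduce a nonterminal for each terminal appearing in a rule of length ≥ 2: X1 → b, X2 → a.
Binarize each right-hand side of length ≥ 3 by chaining fresh nonterminals (Y1, Y2, …): affected rules were A → S A X1; A → S A B; A → X2 X1 S.

S ::= X1 X2 | A B | X2 X2; A ::= X1 X1 | S Y1 | S Y2 | X2 Y3; B ::= b | A X1; X1 ::= b; X2 ::= a; Y1 ::= A X1; Y2 ::= A B; Y3 ::= X1 S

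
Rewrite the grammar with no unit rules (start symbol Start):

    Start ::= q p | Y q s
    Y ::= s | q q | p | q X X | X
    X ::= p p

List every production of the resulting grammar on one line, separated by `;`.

Unit pairs: Y ⇒* {X}.
For every A with A ⇒* B via unit rules, add B's non-unit alternatives to A; then delete every rule of the form X → Y.

Start ::= q p | Y q s; Y ::= p p | s | q q | p | q X X; X ::= p p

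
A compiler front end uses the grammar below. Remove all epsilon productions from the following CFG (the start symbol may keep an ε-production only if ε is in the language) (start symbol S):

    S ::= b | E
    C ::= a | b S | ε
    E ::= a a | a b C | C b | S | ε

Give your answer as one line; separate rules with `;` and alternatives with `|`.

S ::= b | E | ε; C ::= a | b S | b; E ::= a a | a b C | a b | C b | b | S

Nullable set = {C, E, S}.
ε ∈ L(G) since S is nullable, so keep S → ε.
For each production, add variants omitting each subset of nullable occurrences: C → b S gives b S | b. E → a b C gives a b C | a b. E → C b gives C b | b.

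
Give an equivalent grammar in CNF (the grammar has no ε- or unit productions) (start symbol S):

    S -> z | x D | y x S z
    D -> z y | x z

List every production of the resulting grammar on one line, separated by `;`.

S -> z | X1 D | X2 Y1; D -> X3 X2 | X1 X3; X1 -> x; X2 -> y; X3 -> z; Y1 -> X1 Y2; Y2 -> S X3

Introduce a nonterminal for each terminal appearing in a rule of length ≥ 2: X1 → x, X2 → y, X3 → z.
Binarize each right-hand side of length ≥ 3 by chaining fresh nonterminals (Y1, Y2, …): affected rules were S → X2 X1 S X3.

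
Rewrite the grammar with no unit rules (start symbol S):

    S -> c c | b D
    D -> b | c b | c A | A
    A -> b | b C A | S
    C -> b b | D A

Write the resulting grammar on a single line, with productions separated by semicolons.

S -> c c | b D; D -> c c | b D | b | c b | c A | b C A; A -> c c | b D | b | b C A; C -> b b | D A

Unit pairs: A ⇒* {S}; D ⇒* {A, S}.
Replace each nonterminal's rules with the union of the non-unit rules of every nonterminal it unit-derives.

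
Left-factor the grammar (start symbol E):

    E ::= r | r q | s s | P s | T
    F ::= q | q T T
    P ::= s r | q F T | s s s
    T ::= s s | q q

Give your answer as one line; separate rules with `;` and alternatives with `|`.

E has alternatives sharing prefix 'r': factor to E → r E' with E' → ε | q.
F has alternatives sharing prefix 'q': factor to F → q F' with F' → ε | T T.
P has alternatives sharing prefix 's': factor to P → s P' with P' → r | s s.

E ::= s s | P s | T | r E'; F ::= q F'; P ::= q F T | s P'; T ::= s s | q q; E' ::= ε | q; F' ::= ε | T T; P' ::= r | s s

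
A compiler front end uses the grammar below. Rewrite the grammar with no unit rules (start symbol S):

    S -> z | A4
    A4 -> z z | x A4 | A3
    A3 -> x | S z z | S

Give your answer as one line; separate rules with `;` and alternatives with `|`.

Unit pairs: A3 ⇒* {A4, S}; A4 ⇒* {A3, S}; S ⇒* {A3, A4}.
Replace each nonterminal's rules with the union of the non-unit rules of every nonterminal it unit-derives.

S -> z z | x A4 | z | x | S z z; A4 -> z z | x A4 | z | x | S z z; A3 -> z z | x A4 | z | x | S z z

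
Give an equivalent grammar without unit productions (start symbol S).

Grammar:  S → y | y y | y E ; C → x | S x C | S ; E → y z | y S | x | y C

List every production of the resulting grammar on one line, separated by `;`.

S → y | y y | y E; C → x | S x C | y | y y | y E; E → y z | y S | x | y C

Unit pairs: C ⇒* {S}.
For every A with A ⇒* B via unit rules, add B's non-unit alternatives to A; then delete every rule of the form X → Y.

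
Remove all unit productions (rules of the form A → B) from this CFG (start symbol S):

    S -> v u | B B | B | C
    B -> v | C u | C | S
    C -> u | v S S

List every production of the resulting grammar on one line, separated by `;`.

S -> v | C u | u | v S S | v u | B B; B -> v | C u | u | v S S | v u | B B; C -> u | v S S

Unit pairs: B ⇒* {C, S}; S ⇒* {B, C}.
For every A with A ⇒* B via unit rules, add B's non-unit alternatives to A; then delete every rule of the form X → Y.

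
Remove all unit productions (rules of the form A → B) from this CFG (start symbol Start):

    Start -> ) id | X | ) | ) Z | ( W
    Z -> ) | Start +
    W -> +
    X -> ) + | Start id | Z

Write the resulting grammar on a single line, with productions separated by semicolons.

Start -> ) | Start + | ) id | ) Z | ( W | ) + | Start id; Z -> ) | Start +; W -> +; X -> ) | Start + | ) + | Start id

Unit pairs: Start ⇒* {X, Z}; X ⇒* {Z}.
For each unit pair (A, B), copy every non-unit production of B to A, then drop all unit productions.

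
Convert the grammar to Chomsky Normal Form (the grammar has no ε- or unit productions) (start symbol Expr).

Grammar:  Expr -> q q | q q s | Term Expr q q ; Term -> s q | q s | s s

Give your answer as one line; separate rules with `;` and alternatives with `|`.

Expr -> X1 X1 | X1 Y1 | Term Y2; Term -> X2 X1 | X1 X2 | X2 X2; X1 -> q; X2 -> s; Y1 -> X1 X2; Y2 -> Expr Y3; Y3 -> X1 X1

Introduce a nonterminal for each terminal appearing in a rule of length ≥ 2: X1 → q, X2 → s.
Binarize each right-hand side of length ≥ 3 by chaining fresh nonterminals (Y1, Y2, …): affected rules were Expr → X1 X1 X2; Expr → Term Expr X1 X1.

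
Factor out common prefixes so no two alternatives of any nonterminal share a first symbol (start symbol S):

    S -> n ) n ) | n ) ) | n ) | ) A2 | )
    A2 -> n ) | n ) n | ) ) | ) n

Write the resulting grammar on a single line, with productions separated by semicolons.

S -> n ) S' | ) S''; A2 -> n ) A2' | ) A2''; S' -> n ) | ) | eps; S'' -> A2 | eps; A2' -> eps | n; A2'' -> ) | n

S has alternatives sharing prefix 'n )': factor to S → n ) S' with S' → n ) | ) | ε.
S has alternatives sharing prefix ')': factor to S → ) S'' with S'' → A2 | ε.
A2 has alternatives sharing prefix 'n )': factor to A2 → n ) A2' with A2' → ε | n.
A2 has alternatives sharing prefix ')': factor to A2 → ) A2'' with A2'' → ) | n.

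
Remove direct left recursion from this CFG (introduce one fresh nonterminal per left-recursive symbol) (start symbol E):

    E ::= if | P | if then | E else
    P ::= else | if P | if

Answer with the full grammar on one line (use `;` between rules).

E is directly left-recursive.
For E: α = {else}, β = {if, P, if then}. Rewrite as E → β E' and E' → α E' | ε.

E ::= if E' | P E' | if then E'; P ::= else | if P | if; E' ::= else E' | ε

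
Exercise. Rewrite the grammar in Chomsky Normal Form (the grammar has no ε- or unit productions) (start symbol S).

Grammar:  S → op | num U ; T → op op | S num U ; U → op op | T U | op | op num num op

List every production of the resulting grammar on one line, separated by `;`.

S → op | X1 U; T → X2 X2 | S Y1; U → X2 X2 | T U | op | X2 Y2; X1 → num; X2 → op; Y1 → X1 U; Y2 → X1 Y3; Y3 → X1 X2

Introduce a nonterminal for each terminal appearing in a rule of length ≥ 2: X1 → num, X2 → op.
Binarize each right-hand side of length ≥ 3 by chaining fresh nonterminals (Y1, Y2, …): affected rules were T → S X1 U; U → X2 X1 X1 X2.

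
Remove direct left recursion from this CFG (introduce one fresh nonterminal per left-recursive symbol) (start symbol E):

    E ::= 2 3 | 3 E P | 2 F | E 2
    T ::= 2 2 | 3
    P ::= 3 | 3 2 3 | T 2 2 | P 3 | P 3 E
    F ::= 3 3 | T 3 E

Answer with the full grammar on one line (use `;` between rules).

E ::= 2 3 E' | 3 E P E' | 2 F E'; T ::= 2 2 | 3; P ::= 3 P' | 3 2 3 P' | T 2 2 P'; F ::= 3 3 | T 3 E; E' ::= 2 E' | epsilon; P' ::= 3 P' | 3 E P' | epsilon

Left recursion appears on E, P.
For E: α = {2}, β = {2 3, 3 E P, 2 F}. Rewrite as E → β E' and E' → α E' | ε.
For P: α = {3, 3 E}, β = {3, 3 2 3, T 2 2}. Rewrite as P → β P' and P' → α P' | ε.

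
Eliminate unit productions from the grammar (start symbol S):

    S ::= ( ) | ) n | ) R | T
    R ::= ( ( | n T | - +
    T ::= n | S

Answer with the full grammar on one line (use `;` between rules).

Unit pairs: S ⇒* {T}; T ⇒* {S}.
Replace each nonterminal's rules with the union of the non-unit rules of every nonterminal it unit-derives.

S ::= ( ) | ) n | ) R | n; R ::= ( ( | n T | - +; T ::= ( ) | ) n | ) R | n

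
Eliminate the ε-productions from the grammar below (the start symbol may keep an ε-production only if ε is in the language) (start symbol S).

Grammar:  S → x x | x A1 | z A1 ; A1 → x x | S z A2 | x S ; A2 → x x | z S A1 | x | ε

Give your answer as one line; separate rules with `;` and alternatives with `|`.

Nullable set = {A2}.
ε ∉ L(G), so no ε-production is kept.
Add the nullable-subset variants: A1 → S z A2 gives S z A2 | S z.

S → x x | x A1 | z A1; A1 → x x | S z A2 | S z | x S; A2 → x x | z S A1 | x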